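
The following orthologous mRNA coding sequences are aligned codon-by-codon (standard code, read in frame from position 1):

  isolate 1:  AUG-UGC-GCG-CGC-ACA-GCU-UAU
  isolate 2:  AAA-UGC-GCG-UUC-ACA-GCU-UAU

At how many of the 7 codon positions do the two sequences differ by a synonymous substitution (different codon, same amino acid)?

0

Codon 1: AUG Met / AAA Lys — nonsynonymous.
Codon 2: UGC Cys / UGC Cys — identical.
Codon 3: GCG Ala / GCG Ala — identical.
Codon 4: CGC Arg / UUC Phe — nonsynonymous.
Codon 5: ACA Thr / ACA Thr — identical.
Codon 6: GCU Ala / GCU Ala — identical.
Codon 7: UAU Tyr / UAU Tyr — identical.
Synonymous differences: 0.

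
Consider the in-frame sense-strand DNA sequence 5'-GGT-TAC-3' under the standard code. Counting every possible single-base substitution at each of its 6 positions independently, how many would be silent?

Codon 1 (GGT, Gly): 3 synonymous substitutions.
Codon 2 (TAC, Tyr): 1 synonymous substitution.
Total: 3 + 1 = 4.

4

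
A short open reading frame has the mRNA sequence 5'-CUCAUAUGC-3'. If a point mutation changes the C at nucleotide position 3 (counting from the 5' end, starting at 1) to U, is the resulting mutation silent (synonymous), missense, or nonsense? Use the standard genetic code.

Position 3 falls in codon 1: CUC → Leu.
After the substitution the codon is CUU → Leu.
Both encode Leu, so the change is synonymous.

silent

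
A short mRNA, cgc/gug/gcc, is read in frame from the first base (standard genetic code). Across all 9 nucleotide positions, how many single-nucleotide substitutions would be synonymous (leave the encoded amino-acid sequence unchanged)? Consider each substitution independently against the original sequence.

Codon 1 (CGC, Arg): 3 synonymous substitutions.
Codon 2 (GUG, Val): 3 synonymous substitutions.
Codon 3 (GCC, Ala): 3 synonymous substitutions.
Total: 3 + 3 + 3 = 9.

9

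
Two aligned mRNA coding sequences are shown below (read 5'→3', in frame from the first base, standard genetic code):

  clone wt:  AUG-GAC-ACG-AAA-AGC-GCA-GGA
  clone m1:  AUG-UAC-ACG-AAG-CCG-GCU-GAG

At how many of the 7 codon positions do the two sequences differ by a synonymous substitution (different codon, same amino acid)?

2

Codon 1: AUG Met / AUG Met — identical.
Codon 2: GAC Asp / UAC Tyr — nonsynonymous.
Codon 3: ACG Thr / ACG Thr — identical.
Codon 4: AAA Lys / AAG Lys — synonymous.
Codon 5: AGC Ser / CCG Pro — nonsynonymous.
Codon 6: GCA Ala / GCU Ala — synonymous.
Codon 7: GGA Gly / GAG Glu — nonsynonymous.
Synonymous differences: 2.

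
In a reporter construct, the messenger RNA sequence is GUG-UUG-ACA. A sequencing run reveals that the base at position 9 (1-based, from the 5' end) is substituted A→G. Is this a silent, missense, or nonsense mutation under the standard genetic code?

silent

Position 9 falls in codon 3: ACA → Thr.
After the substitution the codon is ACG → Thr.
Both encode Thr, so the change is synonymous.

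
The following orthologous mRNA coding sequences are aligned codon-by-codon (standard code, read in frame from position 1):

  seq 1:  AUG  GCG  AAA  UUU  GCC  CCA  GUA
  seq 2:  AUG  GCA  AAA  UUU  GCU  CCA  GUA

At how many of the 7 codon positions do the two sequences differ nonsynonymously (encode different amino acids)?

Codon 1: AUG Met / AUG Met — identical.
Codon 2: GCG Ala / GCA Ala — synonymous.
Codon 3: AAA Lys / AAA Lys — identical.
Codon 4: UUU Phe / UUU Phe — identical.
Codon 5: GCC Ala / GCU Ala — synonymous.
Codon 6: CCA Pro / CCA Pro — identical.
Codon 7: GUA Val / GUA Val — identical.
Nonsynonymous differences: 0.

0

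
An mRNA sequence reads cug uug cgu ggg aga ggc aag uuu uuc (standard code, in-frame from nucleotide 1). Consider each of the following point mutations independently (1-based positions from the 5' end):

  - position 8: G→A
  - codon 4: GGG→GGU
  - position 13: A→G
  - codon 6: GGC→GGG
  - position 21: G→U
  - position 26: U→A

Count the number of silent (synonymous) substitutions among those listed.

2

Codon 3: CGU (Arg) → CAU (His) — missense.
Codon 4: GGG (Gly) → GGU (Gly) — synonymous.
Codon 5: AGA (Arg) → GGA (Gly) — missense.
Codon 6: GGC (Gly) → GGG (Gly) — synonymous.
Codon 7: AAG (Lys) → AAU (Asn) — missense.
Codon 9: UUC (Phe) → UAC (Tyr) — missense.
Synonymous: 2 of 6.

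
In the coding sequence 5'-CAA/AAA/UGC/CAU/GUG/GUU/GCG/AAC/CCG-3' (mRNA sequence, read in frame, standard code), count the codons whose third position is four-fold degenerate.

Codon 1 CAA (Gln): third position 2-fold.
Codon 2 AAA (Lys): third position 2-fold.
Codon 3 UGC (Cys): third position 2-fold.
Codon 4 CAU (His): third position 2-fold.
Codon 5 GUG (Val): third position 4-fold.
Codon 6 GUU (Val): third position 4-fold.
Codon 7 GCG (Ala): third position 4-fold.
Codon 8 AAC (Asn): third position 2-fold.
Codon 9 CCG (Pro): third position 4-fold.
Four-fold degenerate third positions: 4.

4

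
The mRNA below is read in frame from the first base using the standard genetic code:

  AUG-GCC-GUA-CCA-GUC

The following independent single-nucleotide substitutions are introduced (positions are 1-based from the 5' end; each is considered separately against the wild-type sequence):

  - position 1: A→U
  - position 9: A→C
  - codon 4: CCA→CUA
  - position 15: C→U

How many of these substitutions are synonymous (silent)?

Codon 1: AUG (Met) → UUG (Leu) — missense.
Codon 3: GUA (Val) → GUC (Val) — synonymous.
Codon 4: CCA (Pro) → CUA (Leu) — missense.
Codon 5: GUC (Val) → GUU (Val) — synonymous.
Synonymous: 2 of 4.

2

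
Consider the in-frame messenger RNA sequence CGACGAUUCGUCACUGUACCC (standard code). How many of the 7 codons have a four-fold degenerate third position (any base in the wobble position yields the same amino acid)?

Codon 1 CGA (Arg): third position 4-fold.
Codon 2 CGA (Arg): third position 4-fold.
Codon 3 UUC (Phe): third position 2-fold.
Codon 4 GUC (Val): third position 4-fold.
Codon 5 ACU (Thr): third position 4-fold.
Codon 6 GUA (Val): third position 4-fold.
Codon 7 CCC (Pro): third position 4-fold.
Four-fold degenerate third positions: 6.

6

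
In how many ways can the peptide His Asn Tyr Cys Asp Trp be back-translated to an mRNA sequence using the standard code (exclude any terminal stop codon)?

32

His: 2 codons.
Asn: 2 codons.
Tyr: 2 codons.
Cys: 2 codons.
Asp: 2 codons.
Trp: 1 codon.
2 × 2 × 2 × 2 × 2 × 1 = 32.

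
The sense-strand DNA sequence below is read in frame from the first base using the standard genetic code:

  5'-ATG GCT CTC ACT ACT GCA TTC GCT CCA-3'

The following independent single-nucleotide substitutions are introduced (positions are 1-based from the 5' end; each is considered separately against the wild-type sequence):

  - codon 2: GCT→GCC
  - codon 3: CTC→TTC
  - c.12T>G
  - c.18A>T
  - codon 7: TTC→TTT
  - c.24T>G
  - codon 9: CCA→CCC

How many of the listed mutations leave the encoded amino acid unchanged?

Codon 2: GCT (Ala) → GCC (Ala) — synonymous.
Codon 3: CTC (Leu) → TTC (Phe) — missense.
Codon 4: ACT (Thr) → ACG (Thr) — synonymous.
Codon 6: GCA (Ala) → GCT (Ala) — synonymous.
Codon 7: TTC (Phe) → TTT (Phe) — synonymous.
Codon 8: GCT (Ala) → GCG (Ala) — synonymous.
Codon 9: CCA (Pro) → CCC (Pro) — synonymous.
Synonymous: 6 of 7.

6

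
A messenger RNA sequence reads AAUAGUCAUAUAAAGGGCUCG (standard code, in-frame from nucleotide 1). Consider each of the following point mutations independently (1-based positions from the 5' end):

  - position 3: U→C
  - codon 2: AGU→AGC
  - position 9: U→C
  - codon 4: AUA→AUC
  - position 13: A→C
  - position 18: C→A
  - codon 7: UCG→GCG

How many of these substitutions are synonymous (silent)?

5

Codon 1: AAU (Asn) → AAC (Asn) — synonymous.
Codon 2: AGU (Ser) → AGC (Ser) — synonymous.
Codon 3: CAU (His) → CAC (His) — synonymous.
Codon 4: AUA (Ile) → AUC (Ile) — synonymous.
Codon 5: AAG (Lys) → CAG (Gln) — missense.
Codon 6: GGC (Gly) → GGA (Gly) — synonymous.
Codon 7: UCG (Ser) → GCG (Ala) — missense.
Synonymous: 5 of 7.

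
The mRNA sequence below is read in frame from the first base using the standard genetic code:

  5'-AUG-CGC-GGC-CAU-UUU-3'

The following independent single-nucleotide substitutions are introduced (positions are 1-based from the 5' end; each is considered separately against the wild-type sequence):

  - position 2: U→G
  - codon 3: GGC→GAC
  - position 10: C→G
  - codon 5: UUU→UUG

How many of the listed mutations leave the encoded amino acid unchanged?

Codon 1: AUG (Met) → AGG (Arg) — missense.
Codon 3: GGC (Gly) → GAC (Asp) — missense.
Codon 4: CAU (His) → GAU (Asp) — missense.
Codon 5: UUU (Phe) → UUG (Leu) — missense.
Synonymous: 0 of 4.

0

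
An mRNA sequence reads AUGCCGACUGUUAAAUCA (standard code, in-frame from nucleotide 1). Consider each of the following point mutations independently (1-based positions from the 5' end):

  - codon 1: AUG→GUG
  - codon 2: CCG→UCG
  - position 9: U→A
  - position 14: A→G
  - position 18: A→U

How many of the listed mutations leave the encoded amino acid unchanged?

2

Codon 1: AUG (Met) → GUG (Val) — missense.
Codon 2: CCG (Pro) → UCG (Ser) — missense.
Codon 3: ACU (Thr) → ACA (Thr) — synonymous.
Codon 5: AAA (Lys) → AGA (Arg) — missense.
Codon 6: UCA (Ser) → UCU (Ser) — synonymous.
Synonymous: 2 of 5.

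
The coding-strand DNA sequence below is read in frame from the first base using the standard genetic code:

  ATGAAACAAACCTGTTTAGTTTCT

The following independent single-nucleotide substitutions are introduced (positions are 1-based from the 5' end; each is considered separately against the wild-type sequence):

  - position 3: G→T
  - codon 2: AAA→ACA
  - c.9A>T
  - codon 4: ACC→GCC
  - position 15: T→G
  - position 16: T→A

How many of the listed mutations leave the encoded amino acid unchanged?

Codon 1: ATG (Met) → ATT (Ile) — missense.
Codon 2: AAA (Lys) → ACA (Thr) — missense.
Codon 3: CAA (Gln) → CAT (His) — missense.
Codon 4: ACC (Thr) → GCC (Ala) — missense.
Codon 5: TGT (Cys) → TGG (Trp) — missense.
Codon 6: TTA (Leu) → ATA (Ile) — missense.
Synonymous: 0 of 6.

0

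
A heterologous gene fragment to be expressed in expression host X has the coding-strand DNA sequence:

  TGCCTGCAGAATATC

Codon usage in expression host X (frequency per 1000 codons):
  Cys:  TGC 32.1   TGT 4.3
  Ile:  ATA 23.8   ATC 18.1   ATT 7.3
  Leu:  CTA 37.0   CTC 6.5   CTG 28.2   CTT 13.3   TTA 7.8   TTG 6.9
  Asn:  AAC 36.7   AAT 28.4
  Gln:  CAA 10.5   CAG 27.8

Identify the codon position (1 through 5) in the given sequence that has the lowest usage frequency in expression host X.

Codon 1 TGC (Cys): 32.1 per 1000.
Codon 2 CTG (Leu): 28.2 per 1000.
Codon 3 CAG (Gln): 27.8 per 1000.
Codon 4 AAT (Asn): 28.4 per 1000.
Codon 5 ATC (Ile): 18.1 per 1000.
Lowest frequency is 18.1 at codon 5.

5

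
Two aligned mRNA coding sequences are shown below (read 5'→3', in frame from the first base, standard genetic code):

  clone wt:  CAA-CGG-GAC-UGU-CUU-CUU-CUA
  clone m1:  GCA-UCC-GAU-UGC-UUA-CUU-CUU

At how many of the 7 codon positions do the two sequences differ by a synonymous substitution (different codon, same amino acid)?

4

Codon 1: CAA Gln / GCA Ala — nonsynonymous.
Codon 2: CGG Arg / UCC Ser — nonsynonymous.
Codon 3: GAC Asp / GAU Asp — synonymous.
Codon 4: UGU Cys / UGC Cys — synonymous.
Codon 5: CUU Leu / UUA Leu — synonymous.
Codon 6: CUU Leu / CUU Leu — identical.
Codon 7: CUA Leu / CUU Leu — synonymous.
Synonymous differences: 4.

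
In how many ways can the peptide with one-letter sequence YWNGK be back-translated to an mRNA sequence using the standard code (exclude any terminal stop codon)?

Tyr: 2 codons.
Trp: 1 codon.
Asn: 2 codons.
Gly: 4 codons.
Lys: 2 codons.
2 × 1 × 2 × 4 × 2 = 32.

32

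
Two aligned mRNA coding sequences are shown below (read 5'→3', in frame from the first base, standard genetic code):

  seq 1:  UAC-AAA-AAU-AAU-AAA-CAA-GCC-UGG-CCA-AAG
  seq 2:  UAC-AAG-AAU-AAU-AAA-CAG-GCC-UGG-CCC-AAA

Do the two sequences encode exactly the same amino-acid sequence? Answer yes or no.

Codon 1: UAC Tyr / UAC Tyr — identical.
Codon 2: AAA Lys / AAG Lys — synonymous.
Codon 3: AAU Asn / AAU Asn — identical.
Codon 4: AAU Asn / AAU Asn — identical.
Codon 5: AAA Lys / AAA Lys — identical.
Codon 6: CAA Gln / CAG Gln — synonymous.
Codon 7: GCC Ala / GCC Ala — identical.
Codon 8: UGG Trp / UGG Trp — identical.
Codon 9: CCA Pro / CCC Pro — synonymous.
Codon 10: AAG Lys / AAA Lys — synonymous.
Nonsynonymous differences: 0 → same protein.

yes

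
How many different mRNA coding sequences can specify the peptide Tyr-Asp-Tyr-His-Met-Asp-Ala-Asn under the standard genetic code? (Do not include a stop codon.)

Tyr: 2 codons.
Asp: 2 codons.
Tyr: 2 codons.
His: 2 codons.
Met: 1 codon.
Asp: 2 codons.
Ala: 4 codons.
Asn: 2 codons.
2 × 2 × 2 × 2 × 1 × 2 × 4 × 2 = 256.

256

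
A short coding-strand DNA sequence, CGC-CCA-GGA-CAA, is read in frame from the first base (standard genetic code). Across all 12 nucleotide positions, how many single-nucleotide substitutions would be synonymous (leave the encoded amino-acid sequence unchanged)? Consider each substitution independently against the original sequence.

Codon 1 (CGC, Arg): 3 synonymous substitutions.
Codon 2 (CCA, Pro): 3 synonymous substitutions.
Codon 3 (GGA, Gly): 3 synonymous substitutions.
Codon 4 (CAA, Gln): 1 synonymous substitution.
Total: 3 + 3 + 3 + 1 = 10.

10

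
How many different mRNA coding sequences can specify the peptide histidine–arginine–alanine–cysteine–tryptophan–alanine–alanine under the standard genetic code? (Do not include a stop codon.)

1536

His: 2 codons.
Arg: 6 codons.
Ala: 4 codons.
Cys: 2 codons.
Trp: 1 codon.
Ala: 4 codons.
Ala: 4 codons.
2 × 6 × 4 × 2 × 1 × 4 × 4 = 1536.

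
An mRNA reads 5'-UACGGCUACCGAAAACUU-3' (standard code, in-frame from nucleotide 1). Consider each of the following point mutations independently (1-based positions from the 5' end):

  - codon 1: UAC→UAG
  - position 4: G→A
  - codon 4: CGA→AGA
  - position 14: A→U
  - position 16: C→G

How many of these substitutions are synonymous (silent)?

Codon 1: UAC (Tyr) → UAG (Stop) — nonsense.
Codon 2: GGC (Gly) → AGC (Ser) — missense.
Codon 4: CGA (Arg) → AGA (Arg) — synonymous.
Codon 5: AAA (Lys) → AUA (Ile) — missense.
Codon 6: CUU (Leu) → GUU (Val) — missense.
Synonymous: 1 of 5.

1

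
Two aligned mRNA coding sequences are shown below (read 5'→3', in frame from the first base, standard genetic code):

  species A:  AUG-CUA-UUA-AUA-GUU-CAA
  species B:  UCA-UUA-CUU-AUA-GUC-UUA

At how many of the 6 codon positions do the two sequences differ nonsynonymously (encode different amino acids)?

Codon 1: AUG Met / UCA Ser — nonsynonymous.
Codon 2: CUA Leu / UUA Leu — synonymous.
Codon 3: UUA Leu / CUU Leu — synonymous.
Codon 4: AUA Ile / AUA Ile — identical.
Codon 5: GUU Val / GUC Val — synonymous.
Codon 6: CAA Gln / UUA Leu — nonsynonymous.
Nonsynonymous differences: 2.

2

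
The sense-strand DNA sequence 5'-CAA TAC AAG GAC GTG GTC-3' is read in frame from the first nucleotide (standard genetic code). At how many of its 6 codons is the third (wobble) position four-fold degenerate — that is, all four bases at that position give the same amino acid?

Codon 1 CAA (Gln): third position 2-fold.
Codon 2 TAC (Tyr): third position 2-fold.
Codon 3 AAG (Lys): third position 2-fold.
Codon 4 GAC (Asp): third position 2-fold.
Codon 5 GTG (Val): third position 4-fold.
Codon 6 GTC (Val): third position 4-fold.
Four-fold degenerate third positions: 2.

2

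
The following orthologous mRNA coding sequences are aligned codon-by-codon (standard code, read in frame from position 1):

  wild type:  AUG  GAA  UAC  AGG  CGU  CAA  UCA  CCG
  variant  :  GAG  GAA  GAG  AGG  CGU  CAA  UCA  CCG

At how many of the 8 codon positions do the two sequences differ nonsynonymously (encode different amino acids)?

2

Codon 1: AUG Met / GAG Glu — nonsynonymous.
Codon 2: GAA Glu / GAA Glu — identical.
Codon 3: UAC Tyr / GAG Glu — nonsynonymous.
Codon 4: AGG Arg / AGG Arg — identical.
Codon 5: CGU Arg / CGU Arg — identical.
Codon 6: CAA Gln / CAA Gln — identical.
Codon 7: UCA Ser / UCA Ser — identical.
Codon 8: CCG Pro / CCG Pro — identical.
Nonsynonymous differences: 2.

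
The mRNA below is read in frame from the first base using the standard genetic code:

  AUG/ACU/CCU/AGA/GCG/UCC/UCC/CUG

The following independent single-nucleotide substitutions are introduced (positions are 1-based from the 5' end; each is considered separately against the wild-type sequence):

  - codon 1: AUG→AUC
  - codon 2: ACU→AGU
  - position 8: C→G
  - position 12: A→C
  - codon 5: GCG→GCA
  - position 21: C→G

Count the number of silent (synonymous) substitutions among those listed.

Codon 1: AUG (Met) → AUC (Ile) — missense.
Codon 2: ACU (Thr) → AGU (Ser) — missense.
Codon 3: CCU (Pro) → CGU (Arg) — missense.
Codon 4: AGA (Arg) → AGC (Ser) — missense.
Codon 5: GCG (Ala) → GCA (Ala) — synonymous.
Codon 7: UCC (Ser) → UCG (Ser) — synonymous.
Synonymous: 2 of 6.

2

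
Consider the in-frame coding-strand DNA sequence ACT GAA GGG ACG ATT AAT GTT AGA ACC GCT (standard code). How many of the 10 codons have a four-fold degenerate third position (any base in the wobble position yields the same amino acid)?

6

Codon 1 ACT (Thr): third position 4-fold.
Codon 2 GAA (Glu): third position 2-fold.
Codon 3 GGG (Gly): third position 4-fold.
Codon 4 ACG (Thr): third position 4-fold.
Codon 5 ATT (Ile): third position 3-fold.
Codon 6 AAT (Asn): third position 2-fold.
Codon 7 GTT (Val): third position 4-fold.
Codon 8 AGA (Arg): third position 2-fold.
Codon 9 ACC (Thr): third position 4-fold.
Codon 10 GCT (Ala): third position 4-fold.
Four-fold degenerate third positions: 6.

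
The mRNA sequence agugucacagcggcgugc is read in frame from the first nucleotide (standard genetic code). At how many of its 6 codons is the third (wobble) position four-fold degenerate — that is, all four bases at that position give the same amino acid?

4

Codon 1 AGU (Ser): third position 2-fold.
Codon 2 GUC (Val): third position 4-fold.
Codon 3 ACA (Thr): third position 4-fold.
Codon 4 GCG (Ala): third position 4-fold.
Codon 5 GCG (Ala): third position 4-fold.
Codon 6 UGC (Cys): third position 2-fold.
Four-fold degenerate third positions: 4.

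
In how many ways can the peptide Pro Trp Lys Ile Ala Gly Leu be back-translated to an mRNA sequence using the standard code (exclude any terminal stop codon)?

2304

Pro: 4 codons.
Trp: 1 codon.
Lys: 2 codons.
Ile: 3 codons.
Ala: 4 codons.
Gly: 4 codons.
Leu: 6 codons.
4 × 1 × 2 × 3 × 4 × 4 × 6 = 2304.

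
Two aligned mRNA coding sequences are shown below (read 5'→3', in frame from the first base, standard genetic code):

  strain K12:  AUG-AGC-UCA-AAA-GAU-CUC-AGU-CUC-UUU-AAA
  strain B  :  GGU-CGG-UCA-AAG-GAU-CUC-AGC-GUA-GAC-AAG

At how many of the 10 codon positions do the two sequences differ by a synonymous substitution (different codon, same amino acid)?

3

Codon 1: AUG Met / GGU Gly — nonsynonymous.
Codon 2: AGC Ser / CGG Arg — nonsynonymous.
Codon 3: UCA Ser / UCA Ser — identical.
Codon 4: AAA Lys / AAG Lys — synonymous.
Codon 5: GAU Asp / GAU Asp — identical.
Codon 6: CUC Leu / CUC Leu — identical.
Codon 7: AGU Ser / AGC Ser — synonymous.
Codon 8: CUC Leu / GUA Val — nonsynonymous.
Codon 9: UUU Phe / GAC Asp — nonsynonymous.
Codon 10: AAA Lys / AAG Lys — synonymous.
Synonymous differences: 3.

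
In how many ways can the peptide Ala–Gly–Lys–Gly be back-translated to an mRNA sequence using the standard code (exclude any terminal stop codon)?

128

Ala: 4 codons.
Gly: 4 codons.
Lys: 2 codons.
Gly: 4 codons.
4 × 4 × 2 × 4 = 128.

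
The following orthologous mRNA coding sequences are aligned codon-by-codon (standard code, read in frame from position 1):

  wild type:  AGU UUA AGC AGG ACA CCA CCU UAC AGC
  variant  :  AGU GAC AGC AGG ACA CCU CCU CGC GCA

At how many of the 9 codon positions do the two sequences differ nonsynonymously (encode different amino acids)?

3

Codon 1: AGU Ser / AGU Ser — identical.
Codon 2: UUA Leu / GAC Asp — nonsynonymous.
Codon 3: AGC Ser / AGC Ser — identical.
Codon 4: AGG Arg / AGG Arg — identical.
Codon 5: ACA Thr / ACA Thr — identical.
Codon 6: CCA Pro / CCU Pro — synonymous.
Codon 7: CCU Pro / CCU Pro — identical.
Codon 8: UAC Tyr / CGC Arg — nonsynonymous.
Codon 9: AGC Ser / GCA Ala — nonsynonymous.
Nonsynonymous differences: 3.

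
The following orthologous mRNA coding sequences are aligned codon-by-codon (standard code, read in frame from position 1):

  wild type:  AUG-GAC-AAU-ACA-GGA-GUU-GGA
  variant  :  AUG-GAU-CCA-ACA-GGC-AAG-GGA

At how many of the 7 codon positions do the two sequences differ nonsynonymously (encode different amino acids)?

Codon 1: AUG Met / AUG Met — identical.
Codon 2: GAC Asp / GAU Asp — synonymous.
Codon 3: AAU Asn / CCA Pro — nonsynonymous.
Codon 4: ACA Thr / ACA Thr — identical.
Codon 5: GGA Gly / GGC Gly — synonymous.
Codon 6: GUU Val / AAG Lys — nonsynonymous.
Codon 7: GGA Gly / GGA Gly — identical.
Nonsynonymous differences: 2.

2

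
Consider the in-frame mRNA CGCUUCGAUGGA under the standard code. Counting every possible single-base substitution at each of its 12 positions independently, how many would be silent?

Codon 1 (CGC, Arg): 3 synonymous substitutions.
Codon 2 (UUC, Phe): 1 synonymous substitution.
Codon 3 (GAU, Asp): 1 synonymous substitution.
Codon 4 (GGA, Gly): 3 synonymous substitutions.
Total: 3 + 1 + 1 + 3 = 8.

8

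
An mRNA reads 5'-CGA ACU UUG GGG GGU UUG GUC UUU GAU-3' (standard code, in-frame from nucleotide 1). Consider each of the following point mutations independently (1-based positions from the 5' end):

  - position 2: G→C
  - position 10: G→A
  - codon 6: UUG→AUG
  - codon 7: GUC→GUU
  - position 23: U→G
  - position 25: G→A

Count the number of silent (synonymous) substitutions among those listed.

Codon 1: CGA (Arg) → CCA (Pro) — missense.
Codon 4: GGG (Gly) → AGG (Arg) — missense.
Codon 6: UUG (Leu) → AUG (Met) — missense.
Codon 7: GUC (Val) → GUU (Val) — synonymous.
Codon 8: UUU (Phe) → UGU (Cys) — missense.
Codon 9: GAU (Asp) → AAU (Asn) — missense.
Synonymous: 1 of 6.

1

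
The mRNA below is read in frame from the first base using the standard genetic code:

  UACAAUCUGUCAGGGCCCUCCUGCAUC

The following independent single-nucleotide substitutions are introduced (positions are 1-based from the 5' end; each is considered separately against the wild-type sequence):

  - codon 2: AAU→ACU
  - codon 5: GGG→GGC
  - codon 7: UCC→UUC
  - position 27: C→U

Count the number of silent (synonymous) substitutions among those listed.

Codon 2: AAU (Asn) → ACU (Thr) — missense.
Codon 5: GGG (Gly) → GGC (Gly) — synonymous.
Codon 7: UCC (Ser) → UUC (Phe) — missense.
Codon 9: AUC (Ile) → AUU (Ile) — synonymous.
Synonymous: 2 of 4.

2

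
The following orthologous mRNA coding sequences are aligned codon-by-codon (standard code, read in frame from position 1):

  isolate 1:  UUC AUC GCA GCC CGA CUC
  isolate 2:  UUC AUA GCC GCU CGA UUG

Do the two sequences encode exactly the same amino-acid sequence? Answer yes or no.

Codon 1: UUC Phe / UUC Phe — identical.
Codon 2: AUC Ile / AUA Ile — synonymous.
Codon 3: GCA Ala / GCC Ala — synonymous.
Codon 4: GCC Ala / GCU Ala — synonymous.
Codon 5: CGA Arg / CGA Arg — identical.
Codon 6: CUC Leu / UUG Leu — synonymous.
Nonsynonymous differences: 0 → same protein.

yes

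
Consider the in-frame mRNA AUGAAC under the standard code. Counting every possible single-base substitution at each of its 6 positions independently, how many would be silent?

1

Codon 1 (AUG, Met): 0 synonymous substitutions.
Codon 2 (AAC, Asn): 1 synonymous substitution.
Total: 0 + 1 = 1.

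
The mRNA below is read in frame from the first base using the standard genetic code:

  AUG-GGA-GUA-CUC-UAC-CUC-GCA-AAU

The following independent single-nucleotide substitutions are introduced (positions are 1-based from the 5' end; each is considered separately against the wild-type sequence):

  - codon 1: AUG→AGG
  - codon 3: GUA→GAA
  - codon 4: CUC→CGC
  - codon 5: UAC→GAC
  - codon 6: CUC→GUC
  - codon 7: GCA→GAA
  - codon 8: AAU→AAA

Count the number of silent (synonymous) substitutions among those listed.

0

Codon 1: AUG (Met) → AGG (Arg) — missense.
Codon 3: GUA (Val) → GAA (Glu) — missense.
Codon 4: CUC (Leu) → CGC (Arg) — missense.
Codon 5: UAC (Tyr) → GAC (Asp) — missense.
Codon 6: CUC (Leu) → GUC (Val) — missense.
Codon 7: GCA (Ala) → GAA (Glu) — missense.
Codon 8: AAU (Asn) → AAA (Lys) — missense.
Synonymous: 0 of 7.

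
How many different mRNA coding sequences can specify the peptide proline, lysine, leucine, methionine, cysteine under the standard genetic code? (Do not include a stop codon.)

96

Pro: 4 codons.
Lys: 2 codons.
Leu: 6 codons.
Met: 1 codon.
Cys: 2 codons.
4 × 2 × 6 × 1 × 2 = 96.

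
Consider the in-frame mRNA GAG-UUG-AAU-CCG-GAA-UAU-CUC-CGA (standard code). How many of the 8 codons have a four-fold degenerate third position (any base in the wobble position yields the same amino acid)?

Codon 1 GAG (Glu): third position 2-fold.
Codon 2 UUG (Leu): third position 2-fold.
Codon 3 AAU (Asn): third position 2-fold.
Codon 4 CCG (Pro): third position 4-fold.
Codon 5 GAA (Glu): third position 2-fold.
Codon 6 UAU (Tyr): third position 2-fold.
Codon 7 CUC (Leu): third position 4-fold.
Codon 8 CGA (Arg): third position 4-fold.
Four-fold degenerate third positions: 3.

3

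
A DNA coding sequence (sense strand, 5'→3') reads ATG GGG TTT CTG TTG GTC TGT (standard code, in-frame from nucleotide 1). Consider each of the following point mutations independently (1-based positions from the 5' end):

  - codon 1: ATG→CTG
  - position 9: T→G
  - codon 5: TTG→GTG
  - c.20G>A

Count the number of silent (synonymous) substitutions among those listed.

Codon 1: ATG (Met) → CTG (Leu) — missense.
Codon 3: TTT (Phe) → TTG (Leu) — missense.
Codon 5: TTG (Leu) → GTG (Val) — missense.
Codon 7: TGT (Cys) → TAT (Tyr) — missense.
Synonymous: 0 of 4.

0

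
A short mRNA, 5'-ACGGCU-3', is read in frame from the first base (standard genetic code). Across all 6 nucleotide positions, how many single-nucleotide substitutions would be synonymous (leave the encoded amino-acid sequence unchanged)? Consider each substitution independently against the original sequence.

Codon 1 (ACG, Thr): 3 synonymous substitutions.
Codon 2 (GCU, Ala): 3 synonymous substitutions.
Total: 3 + 3 = 6.

6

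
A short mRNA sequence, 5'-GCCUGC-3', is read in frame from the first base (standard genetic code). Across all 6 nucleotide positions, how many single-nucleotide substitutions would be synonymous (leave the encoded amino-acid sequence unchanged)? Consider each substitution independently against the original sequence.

Codon 1 (GCC, Ala): 3 synonymous substitutions.
Codon 2 (UGC, Cys): 1 synonymous substitution.
Total: 3 + 1 = 4.

4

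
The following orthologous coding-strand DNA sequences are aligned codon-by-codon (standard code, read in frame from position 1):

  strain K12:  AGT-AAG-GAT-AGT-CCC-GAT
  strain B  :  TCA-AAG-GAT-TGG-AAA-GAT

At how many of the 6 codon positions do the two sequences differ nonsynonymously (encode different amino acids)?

2

Codon 1: AGT Ser / TCA Ser — synonymous.
Codon 2: AAG Lys / AAG Lys — identical.
Codon 3: GAT Asp / GAT Asp — identical.
Codon 4: AGT Ser / TGG Trp — nonsynonymous.
Codon 5: CCC Pro / AAA Lys — nonsynonymous.
Codon 6: GAT Asp / GAT Asp — identical.
Nonsynonymous differences: 2.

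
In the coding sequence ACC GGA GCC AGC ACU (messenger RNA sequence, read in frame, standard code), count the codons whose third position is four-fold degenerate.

4

Codon 1 ACC (Thr): third position 4-fold.
Codon 2 GGA (Gly): third position 4-fold.
Codon 3 GCC (Ala): third position 4-fold.
Codon 4 AGC (Ser): third position 2-fold.
Codon 5 ACU (Thr): third position 4-fold.
Four-fold degenerate third positions: 4.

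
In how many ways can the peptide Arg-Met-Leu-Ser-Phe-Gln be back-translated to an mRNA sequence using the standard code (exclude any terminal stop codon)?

Arg: 6 codons.
Met: 1 codon.
Leu: 6 codons.
Ser: 6 codons.
Phe: 2 codons.
Gln: 2 codons.
6 × 1 × 6 × 6 × 2 × 2 = 864.

864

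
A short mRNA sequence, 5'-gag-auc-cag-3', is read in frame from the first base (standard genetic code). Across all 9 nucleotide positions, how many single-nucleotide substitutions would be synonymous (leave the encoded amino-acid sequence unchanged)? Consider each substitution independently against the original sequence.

4

Codon 1 (GAG, Glu): 1 synonymous substitution.
Codon 2 (AUC, Ile): 2 synonymous substitutions.
Codon 3 (CAG, Gln): 1 synonymous substitution.
Total: 1 + 2 + 1 = 4.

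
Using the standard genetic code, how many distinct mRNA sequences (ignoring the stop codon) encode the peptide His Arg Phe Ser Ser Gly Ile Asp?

His: 2 codons.
Arg: 6 codons.
Phe: 2 codons.
Ser: 6 codons.
Ser: 6 codons.
Gly: 4 codons.
Ile: 3 codons.
Asp: 2 codons.
2 × 6 × 2 × 6 × 6 × 4 × 3 × 2 = 20736.

20736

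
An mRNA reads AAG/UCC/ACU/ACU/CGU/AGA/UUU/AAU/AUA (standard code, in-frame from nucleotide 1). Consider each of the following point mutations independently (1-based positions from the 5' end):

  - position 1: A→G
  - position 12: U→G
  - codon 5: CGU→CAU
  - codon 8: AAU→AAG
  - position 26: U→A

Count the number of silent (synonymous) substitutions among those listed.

Codon 1: AAG (Lys) → GAG (Glu) — missense.
Codon 4: ACU (Thr) → ACG (Thr) — synonymous.
Codon 5: CGU (Arg) → CAU (His) — missense.
Codon 8: AAU (Asn) → AAG (Lys) — missense.
Codon 9: AUA (Ile) → AAA (Lys) — missense.
Synonymous: 1 of 5.

1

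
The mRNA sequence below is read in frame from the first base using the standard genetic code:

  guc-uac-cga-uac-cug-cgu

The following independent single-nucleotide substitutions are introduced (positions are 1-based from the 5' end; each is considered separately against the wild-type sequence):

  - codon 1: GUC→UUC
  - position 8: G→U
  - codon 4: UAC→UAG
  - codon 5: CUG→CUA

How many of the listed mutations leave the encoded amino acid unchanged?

1

Codon 1: GUC (Val) → UUC (Phe) — missense.
Codon 3: CGA (Arg) → CUA (Leu) — missense.
Codon 4: UAC (Tyr) → UAG (Stop) — nonsense.
Codon 5: CUG (Leu) → CUA (Leu) — synonymous.
Synonymous: 1 of 4.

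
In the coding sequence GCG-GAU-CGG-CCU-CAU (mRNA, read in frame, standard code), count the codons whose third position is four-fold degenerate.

3

Codon 1 GCG (Ala): third position 4-fold.
Codon 2 GAU (Asp): third position 2-fold.
Codon 3 CGG (Arg): third position 4-fold.
Codon 4 CCU (Pro): third position 4-fold.
Codon 5 CAU (His): third position 2-fold.
Four-fold degenerate third positions: 3.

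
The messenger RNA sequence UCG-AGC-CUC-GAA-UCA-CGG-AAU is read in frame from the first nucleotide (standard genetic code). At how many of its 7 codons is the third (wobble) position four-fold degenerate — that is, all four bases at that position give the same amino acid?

Codon 1 UCG (Ser): third position 4-fold.
Codon 2 AGC (Ser): third position 2-fold.
Codon 3 CUC (Leu): third position 4-fold.
Codon 4 GAA (Glu): third position 2-fold.
Codon 5 UCA (Ser): third position 4-fold.
Codon 6 CGG (Arg): third position 4-fold.
Codon 7 AAU (Asn): third position 2-fold.
Four-fold degenerate third positions: 4.

4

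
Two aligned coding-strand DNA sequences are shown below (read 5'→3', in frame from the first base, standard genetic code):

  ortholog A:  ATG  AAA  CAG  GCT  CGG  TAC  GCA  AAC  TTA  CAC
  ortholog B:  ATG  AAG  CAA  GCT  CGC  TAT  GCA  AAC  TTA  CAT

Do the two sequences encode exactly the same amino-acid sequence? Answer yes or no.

yes

Codon 1: ATG Met / ATG Met — identical.
Codon 2: AAA Lys / AAG Lys — synonymous.
Codon 3: CAG Gln / CAA Gln — synonymous.
Codon 4: GCT Ala / GCT Ala — identical.
Codon 5: CGG Arg / CGC Arg — synonymous.
Codon 6: TAC Tyr / TAT Tyr — synonymous.
Codon 7: GCA Ala / GCA Ala — identical.
Codon 8: AAC Asn / AAC Asn — identical.
Codon 9: TTA Leu / TTA Leu — identical.
Codon 10: CAC His / CAT His — synonymous.
Nonsynonymous differences: 0 → same protein.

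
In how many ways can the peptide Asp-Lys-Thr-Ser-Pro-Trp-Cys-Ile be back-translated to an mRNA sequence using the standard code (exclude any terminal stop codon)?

2304

Asp: 2 codons.
Lys: 2 codons.
Thr: 4 codons.
Ser: 6 codons.
Pro: 4 codons.
Trp: 1 codon.
Cys: 2 codons.
Ile: 3 codons.
2 × 2 × 4 × 6 × 4 × 1 × 2 × 3 = 2304.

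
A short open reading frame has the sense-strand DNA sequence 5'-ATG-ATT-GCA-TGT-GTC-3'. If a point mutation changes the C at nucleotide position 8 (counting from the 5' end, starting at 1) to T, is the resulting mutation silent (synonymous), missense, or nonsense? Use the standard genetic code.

Position 8 falls in codon 3: GCA → Ala.
After the substitution the codon is GTA → Val.
Ala ≠ Val, so this is a missense mutation.

missense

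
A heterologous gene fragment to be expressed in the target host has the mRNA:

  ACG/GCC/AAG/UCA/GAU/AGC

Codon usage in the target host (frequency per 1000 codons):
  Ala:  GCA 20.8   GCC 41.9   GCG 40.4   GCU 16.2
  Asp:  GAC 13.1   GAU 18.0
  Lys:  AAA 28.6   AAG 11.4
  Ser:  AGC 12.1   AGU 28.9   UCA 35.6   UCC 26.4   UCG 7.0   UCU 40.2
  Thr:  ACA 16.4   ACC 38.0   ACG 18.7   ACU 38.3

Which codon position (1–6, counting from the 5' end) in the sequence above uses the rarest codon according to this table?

Codon 1 ACG (Thr): 18.7 per 1000.
Codon 2 GCC (Ala): 41.9 per 1000.
Codon 3 AAG (Lys): 11.4 per 1000.
Codon 4 UCA (Ser): 35.6 per 1000.
Codon 5 GAU (Asp): 18.0 per 1000.
Codon 6 AGC (Ser): 12.1 per 1000.
Lowest frequency is 11.4 at codon 3.

3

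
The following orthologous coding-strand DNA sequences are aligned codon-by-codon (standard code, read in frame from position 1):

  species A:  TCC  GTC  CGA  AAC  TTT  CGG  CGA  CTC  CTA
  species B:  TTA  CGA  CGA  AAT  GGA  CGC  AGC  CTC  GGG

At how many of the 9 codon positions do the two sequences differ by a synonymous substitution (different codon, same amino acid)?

Codon 1: TCC Ser / TTA Leu — nonsynonymous.
Codon 2: GTC Val / CGA Arg — nonsynonymous.
Codon 3: CGA Arg / CGA Arg — identical.
Codon 4: AAC Asn / AAT Asn — synonymous.
Codon 5: TTT Phe / GGA Gly — nonsynonymous.
Codon 6: CGG Arg / CGC Arg — synonymous.
Codon 7: CGA Arg / AGC Ser — nonsynonymous.
Codon 8: CTC Leu / CTC Leu — identical.
Codon 9: CTA Leu / GGG Gly — nonsynonymous.
Synonymous differences: 2.

2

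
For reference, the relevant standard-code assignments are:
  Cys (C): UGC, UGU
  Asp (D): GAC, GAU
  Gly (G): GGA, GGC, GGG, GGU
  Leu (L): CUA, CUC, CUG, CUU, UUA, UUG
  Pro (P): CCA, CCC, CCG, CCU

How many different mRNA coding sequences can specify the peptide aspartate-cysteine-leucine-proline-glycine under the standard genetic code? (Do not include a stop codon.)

384

Asp: 2 codons.
Cys: 2 codons.
Leu: 6 codons.
Pro: 4 codons.
Gly: 4 codons.
2 × 2 × 6 × 4 × 4 = 384.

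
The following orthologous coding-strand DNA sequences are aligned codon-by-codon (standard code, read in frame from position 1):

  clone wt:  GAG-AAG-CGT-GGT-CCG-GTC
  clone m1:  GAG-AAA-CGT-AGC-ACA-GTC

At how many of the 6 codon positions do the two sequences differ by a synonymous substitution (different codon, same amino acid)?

1

Codon 1: GAG Glu / GAG Glu — identical.
Codon 2: AAG Lys / AAA Lys — synonymous.
Codon 3: CGT Arg / CGT Arg — identical.
Codon 4: GGT Gly / AGC Ser — nonsynonymous.
Codon 5: CCG Pro / ACA Thr — nonsynonymous.
Codon 6: GTC Val / GTC Val — identical.
Synonymous differences: 1.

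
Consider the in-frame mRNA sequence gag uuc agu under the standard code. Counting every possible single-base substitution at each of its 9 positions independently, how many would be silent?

Codon 1 (GAG, Glu): 1 synonymous substitution.
Codon 2 (UUC, Phe): 1 synonymous substitution.
Codon 3 (AGU, Ser): 1 synonymous substitution.
Total: 1 + 1 + 1 = 3.

3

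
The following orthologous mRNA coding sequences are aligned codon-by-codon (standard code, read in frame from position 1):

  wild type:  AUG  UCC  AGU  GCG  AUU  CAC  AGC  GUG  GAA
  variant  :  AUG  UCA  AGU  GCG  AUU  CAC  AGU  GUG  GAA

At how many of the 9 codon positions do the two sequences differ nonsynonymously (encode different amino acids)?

Codon 1: AUG Met / AUG Met — identical.
Codon 2: UCC Ser / UCA Ser — synonymous.
Codon 3: AGU Ser / AGU Ser — identical.
Codon 4: GCG Ala / GCG Ala — identical.
Codon 5: AUU Ile / AUU Ile — identical.
Codon 6: CAC His / CAC His — identical.
Codon 7: AGC Ser / AGU Ser — synonymous.
Codon 8: GUG Val / GUG Val — identical.
Codon 9: GAA Glu / GAA Glu — identical.
Nonsynonymous differences: 0.

0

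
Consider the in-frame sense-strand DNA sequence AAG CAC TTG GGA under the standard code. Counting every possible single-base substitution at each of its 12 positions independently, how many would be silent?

Codon 1 (AAG, Lys): 1 synonymous substitution.
Codon 2 (CAC, His): 1 synonymous substitution.
Codon 3 (TTG, Leu): 2 synonymous substitutions.
Codon 4 (GGA, Gly): 3 synonymous substitutions.
Total: 1 + 1 + 2 + 3 = 7.

7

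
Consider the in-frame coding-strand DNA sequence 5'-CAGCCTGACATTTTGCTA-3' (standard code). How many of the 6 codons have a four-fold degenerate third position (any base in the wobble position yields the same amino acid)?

2

Codon 1 CAG (Gln): third position 2-fold.
Codon 2 CCT (Pro): third position 4-fold.
Codon 3 GAC (Asp): third position 2-fold.
Codon 4 ATT (Ile): third position 3-fold.
Codon 5 TTG (Leu): third position 2-fold.
Codon 6 CTA (Leu): third position 4-fold.
Four-fold degenerate third positions: 2.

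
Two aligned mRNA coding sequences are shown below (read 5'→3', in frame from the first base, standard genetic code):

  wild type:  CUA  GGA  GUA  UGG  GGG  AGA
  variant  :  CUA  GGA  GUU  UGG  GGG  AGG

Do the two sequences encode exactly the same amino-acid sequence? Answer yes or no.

yes

Codon 1: CUA Leu / CUA Leu — identical.
Codon 2: GGA Gly / GGA Gly — identical.
Codon 3: GUA Val / GUU Val — synonymous.
Codon 4: UGG Trp / UGG Trp — identical.
Codon 5: GGG Gly / GGG Gly — identical.
Codon 6: AGA Arg / AGG Arg — synonymous.
Nonsynonymous differences: 0 → same protein.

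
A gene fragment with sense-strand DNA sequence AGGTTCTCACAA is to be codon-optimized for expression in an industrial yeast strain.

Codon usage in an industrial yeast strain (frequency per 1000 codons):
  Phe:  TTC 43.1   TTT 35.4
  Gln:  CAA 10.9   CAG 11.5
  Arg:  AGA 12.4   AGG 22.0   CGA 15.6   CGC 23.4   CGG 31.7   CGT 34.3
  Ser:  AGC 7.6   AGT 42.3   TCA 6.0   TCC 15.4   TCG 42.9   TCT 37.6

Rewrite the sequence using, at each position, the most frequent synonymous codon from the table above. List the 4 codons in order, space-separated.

Codon 1 (Arg): best is CGT at 34.3.
Codon 2 (Phe): best is TTC at 43.1.
Codon 3 (Ser): best is TCG at 42.9.
Codon 4 (Gln): best is CAG at 11.5.

CGT TTC TCG CAG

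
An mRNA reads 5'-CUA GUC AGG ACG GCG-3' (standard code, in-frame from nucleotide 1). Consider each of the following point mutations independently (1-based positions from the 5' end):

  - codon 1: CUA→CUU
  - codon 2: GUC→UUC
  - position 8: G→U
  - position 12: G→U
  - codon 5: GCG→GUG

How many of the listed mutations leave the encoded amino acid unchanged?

Codon 1: CUA (Leu) → CUU (Leu) — synonymous.
Codon 2: GUC (Val) → UUC (Phe) — missense.
Codon 3: AGG (Arg) → AUG (Met) — missense.
Codon 4: ACG (Thr) → ACU (Thr) — synonymous.
Codon 5: GCG (Ala) → GUG (Val) — missense.
Synonymous: 2 of 5.

2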